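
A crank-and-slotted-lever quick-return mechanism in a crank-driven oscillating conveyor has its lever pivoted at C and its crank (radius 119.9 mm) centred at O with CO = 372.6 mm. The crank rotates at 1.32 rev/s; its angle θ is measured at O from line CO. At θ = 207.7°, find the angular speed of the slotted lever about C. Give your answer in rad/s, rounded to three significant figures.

ω = 8.294 rad/s (from 1.32 rev/s).
Crank pin A relative to C: A = (d + r cosθ, r sinθ); lever angle φ = atan2(r sinθ, d + r cosθ).
Differentiating tanφ: φ̇ = rω(d cosθ + r)/(d² + r² + 2dr cosθ).
d² + r² + 2dr cosθ = |CA|² = 0.0740973 m²;  d cosθ + r = -0.21 m.
|ω_lever| = |0.1199·8.294·-0.21| / 0.0740973 = 2.8183 rad/s.

2.82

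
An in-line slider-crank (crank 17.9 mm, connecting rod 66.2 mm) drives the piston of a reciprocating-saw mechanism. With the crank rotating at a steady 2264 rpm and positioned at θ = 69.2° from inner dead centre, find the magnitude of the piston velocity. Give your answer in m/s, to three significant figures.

4.36

ω = 2π·2264/60 = 237.1 rad/s
For an in-line slider-crank, x = r cosθ + √(L² − r² sin²θ), so v = −rω sinθ·[1 + r cosθ/√(L² − r² sin²θ)].
With r = 0.0179 m, L = 0.0662 m, θ = 69.2°: √(L² − r² sin²θ) = 0.06405 m.
v = −0.0179·237.1·0.93483·[1 + 0.0179·0.35511/0.06405] = -4.361 m/s.
|v| = 4.361 m/s.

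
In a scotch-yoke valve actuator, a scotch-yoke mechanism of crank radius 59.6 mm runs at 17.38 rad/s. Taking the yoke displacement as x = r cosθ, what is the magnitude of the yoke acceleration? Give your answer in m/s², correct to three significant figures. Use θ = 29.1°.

ω = 17.38 rad/s
x = r cosθ ⇒ ẍ = −rω² cosθ (ω constant).
|a| = rω²|cosθ| = 0.0596·(17.38)²·|cos 29.1°| = 15.731 m/s².

15.7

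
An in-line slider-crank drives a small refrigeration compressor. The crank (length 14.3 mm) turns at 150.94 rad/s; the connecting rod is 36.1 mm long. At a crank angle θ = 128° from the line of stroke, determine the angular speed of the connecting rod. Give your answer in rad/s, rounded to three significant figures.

ω = 150.9 rad/s
The rod makes angle φ with the slider axis where L sinφ = r sinθ; differentiating, L cosφ·φ̇ = r ω cosθ.
L cosφ = √(L² − r² sin²θ) = 0.034296 m.
|ω_rod| = r ω |cosθ| / √(L² − r² sin²θ) = 0.0143·150.9·0.61566/0.034296 = 38.747 rad/s.

38.7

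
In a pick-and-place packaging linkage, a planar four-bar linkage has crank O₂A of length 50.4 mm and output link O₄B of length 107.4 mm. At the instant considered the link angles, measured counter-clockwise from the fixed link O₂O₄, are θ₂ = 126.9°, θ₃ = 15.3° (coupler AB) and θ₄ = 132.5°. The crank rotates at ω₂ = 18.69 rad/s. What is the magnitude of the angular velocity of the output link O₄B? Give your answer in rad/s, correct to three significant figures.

ω₂ = 18.69 rad/s
Differentiating the loop-closure r₂e^{iθ₂}+r₃e^{iθ₃}=r₁+r₄e^{iθ₄} gives r₂ω₂e^{iθ₂}+r₃ω₃e^{iθ₃}=r₄ω₄e^{iθ₄}.
Eliminating the other unknown: ω₄ = r₂ω₂ sin(θ₂−θ₃) / [r₄ sin(θ₄−θ₃)].
Numerator sine = +0.92978; denominator sine = +0.88942.
Result = 0.0504·18.69·(+0.92978) / (0.1074·(+0.88942)) = +9.1687 rad/s; magnitude 9.1687 rad/s.

9.17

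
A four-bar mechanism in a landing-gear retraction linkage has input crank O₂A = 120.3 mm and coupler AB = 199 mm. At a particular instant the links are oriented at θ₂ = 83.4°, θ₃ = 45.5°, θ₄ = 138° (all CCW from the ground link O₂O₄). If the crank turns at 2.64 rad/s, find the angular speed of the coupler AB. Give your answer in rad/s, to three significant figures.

1.30

ω₂ = 2.64 rad/s
Differentiating the loop-closure r₂e^{iθ₂}+r₃e^{iθ₃}=r₁+r₄e^{iθ₄} gives r₂ω₂e^{iθ₂}+r₃ω₃e^{iθ₃}=r₄ω₄e^{iθ₄}.
Eliminating the other unknown: ω₃ = r₂ω₂ sin(θ₄−θ₂) / [r₃ sin(θ₃−θ₄)].
Numerator sine = +0.81513; denominator sine = -0.99905.
Result = 0.1203·2.64·(+0.81513) / (0.199·(-0.99905)) = -1.3021 rad/s; magnitude 1.3021 rad/s.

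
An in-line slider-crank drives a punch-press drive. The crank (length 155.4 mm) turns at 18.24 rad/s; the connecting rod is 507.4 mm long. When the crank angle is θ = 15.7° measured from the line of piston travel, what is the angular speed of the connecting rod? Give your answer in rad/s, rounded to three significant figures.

ω = 18.24 rad/s
The rod makes angle φ with the slider axis where L sinφ = r sinθ; differentiating, L cosφ·φ̇ = r ω cosθ.
L cosφ = √(L² − r² sin²θ) = 0.50565 m.
|ω_rod| = r ω |cosθ| / √(L² − r² sin²θ) = 0.1554·18.24·0.96269/0.50565 = 5.3965 rad/s.

5.40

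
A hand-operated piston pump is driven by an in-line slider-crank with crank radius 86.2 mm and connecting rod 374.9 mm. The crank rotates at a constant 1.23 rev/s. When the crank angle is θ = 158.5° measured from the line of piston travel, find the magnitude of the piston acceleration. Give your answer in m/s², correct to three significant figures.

ω = 2π·1.23 = 7.728 rad/s
x(θ) = r cosθ + √(L² − r² sin²θ); with ω constant, a = ω²·d²x/dθ².
d²x/dθ² = −r cosθ − r²(cos2θ)/√u − r⁴ sin²2θ/(4u^{3/2}),  u = L² − r² sin²θ = 0.139552 m².
Substituting r = 0.0862 m, L = 0.3749 m, θ = 158.5°: d²x/dθ² = +0.065532 m.
a = ω²·d²x/dθ² = (7.728)²·(+0.065532) = +3.914 m/s²;  |a| = 3.914 m/s².

3.91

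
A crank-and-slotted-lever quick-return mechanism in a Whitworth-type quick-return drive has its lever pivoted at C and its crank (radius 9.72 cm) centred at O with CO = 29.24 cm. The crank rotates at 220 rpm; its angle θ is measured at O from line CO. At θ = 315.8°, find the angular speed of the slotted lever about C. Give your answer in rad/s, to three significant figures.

5.06

ω = 23.04 rad/s (from 220 rpm).
Crank pin A relative to C: A = (d + r cosθ, r sinθ); lever angle φ = atan2(r sinθ, d + r cosθ).
Differentiating tanφ: φ̇ = rω(d cosθ + r)/(d² + r² + 2dr cosθ).
d² + r² + 2dr cosθ = |CA|² = 0.135697 m²;  d cosθ + r = +0.30682 m.
|ω_lever| = |0.0972·23.04·+0.30682| / 0.135697 = 5.0634 rad/s.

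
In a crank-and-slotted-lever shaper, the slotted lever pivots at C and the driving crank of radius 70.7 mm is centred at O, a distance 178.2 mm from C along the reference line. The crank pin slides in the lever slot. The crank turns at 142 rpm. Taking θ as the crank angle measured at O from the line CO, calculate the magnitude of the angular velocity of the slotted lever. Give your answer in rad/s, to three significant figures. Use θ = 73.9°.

ω = 14.87 rad/s (from 142 rpm).
Crank pin A relative to C: A = (d + r cosθ, r sinθ); lever angle φ = atan2(r sinθ, d + r cosθ).
Differentiating tanφ: φ̇ = rω(d cosθ + r)/(d² + r² + 2dr cosθ).
d² + r² + 2dr cosθ = |CA|² = 0.0437414 m²;  d cosθ + r = +0.12012 m.
|ω_lever| = |0.0707·14.87·+0.12012| / 0.0437414 = 2.887 rad/s.

2.89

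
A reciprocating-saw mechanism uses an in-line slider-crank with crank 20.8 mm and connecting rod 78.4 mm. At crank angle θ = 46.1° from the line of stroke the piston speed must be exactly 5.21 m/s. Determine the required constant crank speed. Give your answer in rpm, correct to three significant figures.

2800

For an in-line slider-crank, |v_piston| = rω|sinθ|·[1 + r cosθ/√(L² − r² sin²θ)].
With r = 0.0208 m, L = 0.0784 m, θ = 46.1°: the bracketed kinematic factor |dx/dθ| = 0.017796 m.
ω = v/|dx/dθ| = 5.21/0.017796 = 292.76 rad/s.
N = 60ω/(2π) = 2795.6 rpm.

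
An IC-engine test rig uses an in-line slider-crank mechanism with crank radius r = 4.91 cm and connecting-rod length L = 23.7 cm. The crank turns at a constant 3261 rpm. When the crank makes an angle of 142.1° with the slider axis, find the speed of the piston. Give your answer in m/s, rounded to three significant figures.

8.60

ω = 2π·3261/60 = 341.5 rad/s
For an in-line slider-crank, x = r cosθ + √(L² − r² sin²θ), so v = −rω sinθ·[1 + r cosθ/√(L² − r² sin²θ)].
With r = 0.0491 m, L = 0.237 m, θ = 142.1°: √(L² − r² sin²θ) = 0.23507 m.
v = −0.0491·341.5·0.61429·[1 + 0.0491·-0.78908/0.23507] = -8.6023 m/s.
|v| = 8.6023 m/s.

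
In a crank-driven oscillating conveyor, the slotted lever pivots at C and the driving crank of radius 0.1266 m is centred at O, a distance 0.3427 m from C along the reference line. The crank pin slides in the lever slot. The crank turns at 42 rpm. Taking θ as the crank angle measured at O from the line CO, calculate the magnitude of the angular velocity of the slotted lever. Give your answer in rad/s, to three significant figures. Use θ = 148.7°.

1.56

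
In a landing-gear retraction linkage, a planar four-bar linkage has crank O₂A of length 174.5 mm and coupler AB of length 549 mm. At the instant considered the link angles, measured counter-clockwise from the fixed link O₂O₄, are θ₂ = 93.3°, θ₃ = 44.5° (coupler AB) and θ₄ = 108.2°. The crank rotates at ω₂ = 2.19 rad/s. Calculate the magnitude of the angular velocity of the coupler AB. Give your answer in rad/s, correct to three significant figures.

0.200

ω₂ = 2.19 rad/s
Differentiating the loop-closure r₂e^{iθ₂}+r₃e^{iθ₃}=r₁+r₄e^{iθ₄} gives r₂ω₂e^{iθ₂}+r₃ω₃e^{iθ₃}=r₄ω₄e^{iθ₄}.
Eliminating the other unknown: ω₃ = r₂ω₂ sin(θ₄−θ₂) / [r₃ sin(θ₃−θ₄)].
Numerator sine = +0.25713; denominator sine = -0.89649.
Result = 0.1745·2.19·(+0.25713) / (0.549·(-0.89649)) = -0.19966 rad/s; magnitude 0.19966 rad/s.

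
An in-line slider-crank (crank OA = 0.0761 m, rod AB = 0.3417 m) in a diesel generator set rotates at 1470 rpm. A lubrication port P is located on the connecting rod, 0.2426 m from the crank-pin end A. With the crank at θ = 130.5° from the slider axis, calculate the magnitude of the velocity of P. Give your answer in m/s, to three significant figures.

ω = 153.9 rad/s.  Crank-pin speed |V_A| = rω = 11.715 m/s, perpendicular to OA.
Rod angle: sinφ = −(r/L) sinθ ⇒ φ = -9.750°; ω_rod = −rω cosθ/√(L²−r²sin²θ) = +22.592 rad/s.
V_P = V_A + ω_rod × AP, with AP = 0.2426 m along the rod.
Components: V_Px = −rω sinθ − a·ω_rod·sinφ = -7.9798 m/s;  V_Py = rω cosθ + a·ω_rod·cosφ = -2.2065 m/s.
|V_P| = √(V_Px² + V_Py²) = 8.2792 m/s.

8.28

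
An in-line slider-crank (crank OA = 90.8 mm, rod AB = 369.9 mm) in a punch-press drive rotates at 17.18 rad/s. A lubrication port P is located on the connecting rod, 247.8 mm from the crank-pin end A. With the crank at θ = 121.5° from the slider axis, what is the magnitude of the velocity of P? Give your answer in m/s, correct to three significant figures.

ω = 17.18 rad/s.  Crank-pin speed |V_A| = rω = 1.5599 m/s, perpendicular to OA.
Rod angle: sinφ = −(r/L) sinθ ⇒ φ = -12.081°; ω_rod = −rω cosθ/√(L²−r²sin²θ) = +2.2534 rad/s.
V_P = V_A + ω_rod × AP, with AP = 0.2478 m along the rod.
Components: V_Px = −rω sinθ − a·ω_rod·sinφ = -1.2132 m/s;  V_Py = rω cosθ + a·ω_rod·cosφ = -0.26905 m/s.
|V_P| = √(V_Px² + V_Py²) = 1.2427 m/s.

1.24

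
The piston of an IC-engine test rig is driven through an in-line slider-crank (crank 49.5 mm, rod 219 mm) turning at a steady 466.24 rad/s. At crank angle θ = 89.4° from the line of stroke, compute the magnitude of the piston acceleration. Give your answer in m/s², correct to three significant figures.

2380

ω = 466.2 rad/s
x(θ) = r cosθ + √(L² − r² sin²θ); with ω constant, a = ω²·d²x/dθ².
d²x/dθ² = −r cosθ − r²(cos2θ)/√u − r⁴ sin²2θ/(4u^{3/2}),  u = L² − r² sin²θ = 0.045511 m².
Substituting r = 0.0495 m, L = 0.219 m, θ = 89.4°: d²x/dθ² = +0.010965 m.
a = ω²·d²x/dθ² = (466.2)²·(+0.010965) = +2383.5 m/s²;  |a| = 2383.5 m/s².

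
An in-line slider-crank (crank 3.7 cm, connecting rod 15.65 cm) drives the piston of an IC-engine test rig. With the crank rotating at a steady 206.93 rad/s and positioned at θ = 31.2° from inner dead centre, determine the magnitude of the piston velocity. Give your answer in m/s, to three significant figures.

4.77

ω = 206.9 rad/s
For an in-line slider-crank, x = r cosθ + √(L² − r² sin²θ), so v = −rω sinθ·[1 + r cosθ/√(L² − r² sin²θ)].
With r = 0.037 m, L = 0.1565 m, θ = 31.2°: √(L² − r² sin²θ) = 0.15532 m.
v = −0.037·206.9·0.51803·[1 + 0.037·0.85536/0.15532] = -4.7744 m/s.
|v| = 4.7744 m/s.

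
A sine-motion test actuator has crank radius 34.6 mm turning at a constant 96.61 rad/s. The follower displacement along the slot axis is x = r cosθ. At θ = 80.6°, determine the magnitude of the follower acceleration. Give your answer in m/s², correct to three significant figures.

52.7

ω = 96.61 rad/s
x = r cosθ ⇒ ẍ = −rω² cosθ (ω constant).
|a| = rω²|cosθ| = 0.0346·(96.61)²·|cos 80.6°| = 52.744 m/s².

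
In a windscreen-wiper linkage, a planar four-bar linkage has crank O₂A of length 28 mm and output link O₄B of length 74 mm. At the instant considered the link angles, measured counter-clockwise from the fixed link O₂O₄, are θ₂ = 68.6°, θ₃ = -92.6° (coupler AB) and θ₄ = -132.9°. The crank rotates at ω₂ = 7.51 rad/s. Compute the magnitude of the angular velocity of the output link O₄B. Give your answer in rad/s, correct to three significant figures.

1.42

ω₂ = 7.51 rad/s
Differentiating the loop-closure r₂e^{iθ₂}+r₃e^{iθ₃}=r₁+r₄e^{iθ₄} gives r₂ω₂e^{iθ₂}+r₃ω₃e^{iθ₃}=r₄ω₄e^{iθ₄}.
Eliminating the other unknown: ω₄ = r₂ω₂ sin(θ₂−θ₃) / [r₄ sin(θ₄−θ₃)].
Numerator sine = +0.32227; denominator sine = -0.64679.
Result = 0.028·7.51·(+0.32227) / (0.074·(-0.64679)) = -1.4158 rad/s; magnitude 1.4158 rad/s.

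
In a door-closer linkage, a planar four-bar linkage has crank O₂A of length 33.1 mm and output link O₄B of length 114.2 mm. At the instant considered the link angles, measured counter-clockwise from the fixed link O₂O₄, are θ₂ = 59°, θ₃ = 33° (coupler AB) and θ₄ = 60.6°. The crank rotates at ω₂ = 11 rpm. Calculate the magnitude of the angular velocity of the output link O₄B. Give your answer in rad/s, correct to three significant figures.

ω₂ = 1.152 rad/s (from 11 rpm).
Differentiating the loop-closure r₂e^{iθ₂}+r₃e^{iθ₃}=r₁+r₄e^{iθ₄} gives r₂ω₂e^{iθ₂}+r₃ω₃e^{iθ₃}=r₄ω₄e^{iθ₄}.
Eliminating the other unknown: ω₄ = r₂ω₂ sin(θ₂−θ₃) / [r₄ sin(θ₄−θ₃)].
Numerator sine = +0.43837; denominator sine = +0.46330.
Result = 0.0331·1.152·(+0.43837) / (0.1142·(+0.46330)) = +0.31591 rad/s; magnitude 0.31591 rad/s.

0.316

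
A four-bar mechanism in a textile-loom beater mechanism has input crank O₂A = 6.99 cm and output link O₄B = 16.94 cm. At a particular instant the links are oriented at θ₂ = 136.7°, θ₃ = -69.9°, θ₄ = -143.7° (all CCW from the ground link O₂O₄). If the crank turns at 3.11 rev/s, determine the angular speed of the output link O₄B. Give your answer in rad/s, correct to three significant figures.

ω₂ = 19.54 rad/s (from 3.11 rev/s).
Differentiating the loop-closure r₂e^{iθ₂}+r₃e^{iθ₃}=r₁+r₄e^{iθ₄} gives r₂ω₂e^{iθ₂}+r₃ω₃e^{iθ₃}=r₄ω₄e^{iθ₄}.
Eliminating the other unknown: ω₄ = r₂ω₂ sin(θ₂−θ₃) / [r₄ sin(θ₄−θ₃)].
Numerator sine = -0.44776; denominator sine = -0.96029.
Result = 0.0699·19.54·(-0.44776) / (0.1694·(-0.96029)) = +3.7596 rad/s; magnitude 3.7596 rad/s.

3.76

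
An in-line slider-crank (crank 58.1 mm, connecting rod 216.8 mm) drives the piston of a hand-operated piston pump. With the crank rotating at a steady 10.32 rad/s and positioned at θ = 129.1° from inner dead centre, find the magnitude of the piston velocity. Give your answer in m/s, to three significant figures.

0.385

ω = 10.32 rad/s
For an in-line slider-crank, x = r cosθ + √(L² − r² sin²θ), so v = −rω sinθ·[1 + r cosθ/√(L² − r² sin²θ)].
With r = 0.0581 m, L = 0.2168 m, θ = 129.1°: √(L² − r² sin²θ) = 0.21206 m.
v = −0.0581·10.32·0.77605·[1 + 0.0581·-0.63068/0.21206] = -0.38491 m/s.
|v| = 0.38491 m/s.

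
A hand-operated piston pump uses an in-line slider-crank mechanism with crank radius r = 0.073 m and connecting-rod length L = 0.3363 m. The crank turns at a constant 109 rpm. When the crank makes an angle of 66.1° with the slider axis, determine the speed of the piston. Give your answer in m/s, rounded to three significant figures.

0.830

ω = 2π·109/60 = 11.41 rad/s
For an in-line slider-crank, x = r cosθ + √(L² − r² sin²θ), so v = −rω sinθ·[1 + r cosθ/√(L² − r² sin²θ)].
With r = 0.073 m, L = 0.3363 m, θ = 66.1°: √(L² − r² sin²θ) = 0.32961 m.
v = −0.073·11.41·0.91425·[1 + 0.073·0.40514/0.32961] = -0.83016 m/s.
|v| = 0.83016 m/s.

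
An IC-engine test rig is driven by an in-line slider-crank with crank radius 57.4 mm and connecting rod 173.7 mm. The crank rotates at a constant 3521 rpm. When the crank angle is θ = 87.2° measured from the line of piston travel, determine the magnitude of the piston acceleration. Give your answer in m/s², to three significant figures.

2340

ω = 2π·3521/60 = 368.7 rad/s
x(θ) = r cosθ + √(L² − r² sin²θ); with ω constant, a = ω²·d²x/dθ².
d²x/dθ² = −r cosθ − r²(cos2θ)/√u − r⁴ sin²2θ/(4u^{3/2}),  u = L² − r² sin²θ = 0.0268848 m².
Substituting r = 0.0574 m, L = 0.1737 m, θ = 87.2°: d²x/dθ² = +0.017188 m.
a = ω²·d²x/dθ² = (368.7)²·(+0.017188) = +2336.8 m/s²;  |a| = 2336.8 m/s².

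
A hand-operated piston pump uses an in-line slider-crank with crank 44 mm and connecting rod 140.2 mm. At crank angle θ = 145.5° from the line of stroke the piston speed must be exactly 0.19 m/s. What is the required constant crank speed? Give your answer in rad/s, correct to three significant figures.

For an in-line slider-crank, |v_piston| = rω|sinθ|·[1 + r cosθ/√(L² − r² sin²θ)].
With r = 0.044 m, L = 0.1402 m, θ = 145.5°: the bracketed kinematic factor |dx/dθ| = 0.018372 m.
ω = v/|dx/dθ| = 0.19/0.018372 = 10.342 rad/s.

10.3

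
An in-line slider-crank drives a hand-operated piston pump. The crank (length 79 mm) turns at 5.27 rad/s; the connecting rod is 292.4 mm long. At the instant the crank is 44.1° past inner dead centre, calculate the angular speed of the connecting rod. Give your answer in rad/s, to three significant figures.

ω = 5.27 rad/s
The rod makes angle φ with the slider axis where L sinφ = r sinθ; differentiating, L cosφ·φ̇ = r ω cosθ.
L cosφ = √(L² − r² sin²θ) = 0.28719 m.
|ω_rod| = r ω |cosθ| / √(L² − r² sin²θ) = 0.079·5.27·0.71813/0.28719 = 1.0411 rad/s.

1.04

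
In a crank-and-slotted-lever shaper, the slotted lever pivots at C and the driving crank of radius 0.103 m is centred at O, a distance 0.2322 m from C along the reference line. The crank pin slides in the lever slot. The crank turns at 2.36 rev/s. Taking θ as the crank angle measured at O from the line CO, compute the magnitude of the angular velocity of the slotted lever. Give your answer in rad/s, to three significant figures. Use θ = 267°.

2.24

ω = 14.83 rad/s (from 2.36 rev/s).
Crank pin A relative to C: A = (d + r cosθ, r sinθ); lever angle φ = atan2(r sinθ, d + r cosθ).
Differentiating tanφ: φ̇ = rω(d cosθ + r)/(d² + r² + 2dr cosθ).
d² + r² + 2dr cosθ = |CA|² = 0.0620224 m²;  d cosθ + r = +0.090848 m.
|ω_lever| = |0.103·14.83·+0.090848| / 0.0620224 = 2.2371 rad/s.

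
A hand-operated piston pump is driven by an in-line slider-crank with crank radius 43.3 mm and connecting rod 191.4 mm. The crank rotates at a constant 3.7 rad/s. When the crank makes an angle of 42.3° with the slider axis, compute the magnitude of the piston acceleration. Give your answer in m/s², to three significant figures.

0.453

ω = 3.7 rad/s
x(θ) = r cosθ + √(L² − r² sin²θ); with ω constant, a = ω²·d²x/dθ².
d²x/dθ² = −r cosθ − r²(cos2θ)/√u − r⁴ sin²2θ/(4u^{3/2}),  u = L² − r² sin²θ = 0.0357847 m².
Substituting r = 0.0433 m, L = 0.1914 m, θ = 42.3°: d²x/dθ² = -0.033087 m.
a = ω²·d²x/dθ² = (3.7)²·(-0.033087) = -0.45297 m/s²;  |a| = 0.45297 m/s².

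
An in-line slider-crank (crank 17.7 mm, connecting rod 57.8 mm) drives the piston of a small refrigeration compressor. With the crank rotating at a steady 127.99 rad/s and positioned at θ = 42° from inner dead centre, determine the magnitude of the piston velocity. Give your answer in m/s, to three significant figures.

1.87

ω = 128 rad/s
For an in-line slider-crank, x = r cosθ + √(L² − r² sin²θ), so v = −rω sinθ·[1 + r cosθ/√(L² − r² sin²θ)].
With r = 0.0177 m, L = 0.0578 m, θ = 42°: √(L² − r² sin²θ) = 0.056574 m.
v = −0.0177·128·0.66913·[1 + 0.0177·0.74314/0.056574] = -1.8683 m/s.
|v| = 1.8683 m/s.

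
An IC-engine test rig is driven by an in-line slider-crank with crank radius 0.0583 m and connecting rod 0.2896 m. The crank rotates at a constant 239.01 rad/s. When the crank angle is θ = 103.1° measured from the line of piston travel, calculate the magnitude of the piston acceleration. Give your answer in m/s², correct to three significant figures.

1370

ω = 239 rad/s
x(θ) = r cosθ + √(L² − r² sin²θ); with ω constant, a = ω²·d²x/dθ².
d²x/dθ² = −r cosθ − r²(cos2θ)/√u − r⁴ sin²2θ/(4u^{3/2}),  u = L² − r² sin²θ = 0.0806439 m².
Substituting r = 0.0583 m, L = 0.2896 m, θ = 103.1°: d²x/dθ² = +0.023928 m.
a = ω²·d²x/dθ² = (239)²·(+0.023928) = +1366.9 m/s²;  |a| = 1366.9 m/s².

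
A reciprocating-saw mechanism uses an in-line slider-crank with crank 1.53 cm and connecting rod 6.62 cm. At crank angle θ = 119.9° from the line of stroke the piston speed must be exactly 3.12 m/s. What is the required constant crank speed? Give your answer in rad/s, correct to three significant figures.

For an in-line slider-crank, |v_piston| = rω|sinθ|·[1 + r cosθ/√(L² − r² sin²θ)].
With r = 0.0153 m, L = 0.0662 m, θ = 119.9°: the bracketed kinematic factor |dx/dθ| = 0.011704 m.
ω = v/|dx/dθ| = 3.12/0.011704 = 266.58 rad/s.

267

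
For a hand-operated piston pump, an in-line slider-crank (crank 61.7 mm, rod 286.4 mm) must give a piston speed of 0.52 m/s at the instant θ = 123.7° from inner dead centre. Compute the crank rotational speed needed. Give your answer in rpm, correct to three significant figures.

110

For an in-line slider-crank, |v_piston| = rω|sinθ|·[1 + r cosθ/√(L² − r² sin²θ)].
With r = 0.0617 m, L = 0.2864 m, θ = 123.7°: the bracketed kinematic factor |dx/dθ| = 0.045095 m.
ω = v/|dx/dθ| = 0.52/0.045095 = 11.531 rad/s.
N = 60ω/(2π) = 110.12 rpm.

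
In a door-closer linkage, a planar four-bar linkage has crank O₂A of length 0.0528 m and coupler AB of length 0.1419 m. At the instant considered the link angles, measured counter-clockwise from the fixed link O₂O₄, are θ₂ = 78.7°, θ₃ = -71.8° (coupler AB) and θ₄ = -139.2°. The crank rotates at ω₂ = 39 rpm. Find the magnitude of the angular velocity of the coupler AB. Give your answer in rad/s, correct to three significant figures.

1.01

ω₂ = 4.084 rad/s (from 39 rpm).
Differentiating the loop-closure r₂e^{iθ₂}+r₃e^{iθ₃}=r₁+r₄e^{iθ₄} gives r₂ω₂e^{iθ₂}+r₃ω₃e^{iθ₃}=r₄ω₄e^{iθ₄}.
Eliminating the other unknown: ω₃ = r₂ω₂ sin(θ₄−θ₂) / [r₃ sin(θ₃−θ₄)].
Numerator sine = +0.61429; denominator sine = +0.92321.
Result = 0.0528·4.084·(+0.61429) / (0.1419·(+0.92321)) = +1.0111 rad/s; magnitude 1.0111 rad/s.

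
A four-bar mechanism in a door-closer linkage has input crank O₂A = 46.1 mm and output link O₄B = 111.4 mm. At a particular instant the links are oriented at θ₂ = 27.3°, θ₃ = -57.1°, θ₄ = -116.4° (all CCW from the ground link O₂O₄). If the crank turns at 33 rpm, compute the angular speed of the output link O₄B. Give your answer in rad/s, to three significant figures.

ω₂ = 3.456 rad/s (from 33 rpm).
Differentiating the loop-closure r₂e^{iθ₂}+r₃e^{iθ₃}=r₁+r₄e^{iθ₄} gives r₂ω₂e^{iθ₂}+r₃ω₃e^{iθ₃}=r₄ω₄e^{iθ₄}.
Eliminating the other unknown: ω₄ = r₂ω₂ sin(θ₂−θ₃) / [r₄ sin(θ₄−θ₃)].
Numerator sine = +0.99523; denominator sine = -0.85985.
Result = 0.0461·3.456·(+0.99523) / (0.1114·(-0.85985)) = -1.6552 rad/s; magnitude 1.6552 rad/s.

1.66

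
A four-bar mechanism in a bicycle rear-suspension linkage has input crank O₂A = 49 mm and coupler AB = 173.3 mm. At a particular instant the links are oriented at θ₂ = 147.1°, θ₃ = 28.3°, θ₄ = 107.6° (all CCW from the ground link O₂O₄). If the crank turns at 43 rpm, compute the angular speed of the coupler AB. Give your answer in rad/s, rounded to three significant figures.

ω₂ = 4.503 rad/s (from 43 rpm).
Differentiating the loop-closure r₂e^{iθ₂}+r₃e^{iθ₃}=r₁+r₄e^{iθ₄} gives r₂ω₂e^{iθ₂}+r₃ω₃e^{iθ₃}=r₄ω₄e^{iθ₄}.
Eliminating the other unknown: ω₃ = r₂ω₂ sin(θ₄−θ₂) / [r₃ sin(θ₃−θ₄)].
Numerator sine = -0.63608; denominator sine = -0.98261.
Result = 0.049·4.503·(-0.63608) / (0.1733·(-0.98261)) = +0.82418 rad/s; magnitude 0.82418 rad/s.

0.824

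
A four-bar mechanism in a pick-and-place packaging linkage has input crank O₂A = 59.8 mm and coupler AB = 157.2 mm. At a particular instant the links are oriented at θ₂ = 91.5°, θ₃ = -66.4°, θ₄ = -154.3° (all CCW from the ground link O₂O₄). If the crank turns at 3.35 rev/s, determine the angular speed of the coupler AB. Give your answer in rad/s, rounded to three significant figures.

7.31

ω₂ = 21.05 rad/s (from 3.35 rev/s).
Differentiating the loop-closure r₂e^{iθ₂}+r₃e^{iθ₃}=r₁+r₄e^{iθ₄} gives r₂ω₂e^{iθ₂}+r₃ω₃e^{iθ₃}=r₄ω₄e^{iθ₄}.
Eliminating the other unknown: ω₃ = r₂ω₂ sin(θ₄−θ₂) / [r₃ sin(θ₃−θ₄)].
Numerator sine = +0.91212; denominator sine = +0.99933.
Result = 0.0598·21.05·(+0.91212) / (0.1572·(+0.99933)) = +7.3083 rad/s; magnitude 7.3083 rad/s.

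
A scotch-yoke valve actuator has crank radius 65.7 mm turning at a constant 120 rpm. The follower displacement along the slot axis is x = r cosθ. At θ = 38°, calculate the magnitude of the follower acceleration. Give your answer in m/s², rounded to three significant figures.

ω = 12.57 rad/s (from 120 rpm).
x = r cosθ ⇒ ẍ = −rω² cosθ (ω constant).
|a| = rω²|cosθ| = 0.0657·(12.57)²·|cos 38°| = 8.1756 m/s².

8.18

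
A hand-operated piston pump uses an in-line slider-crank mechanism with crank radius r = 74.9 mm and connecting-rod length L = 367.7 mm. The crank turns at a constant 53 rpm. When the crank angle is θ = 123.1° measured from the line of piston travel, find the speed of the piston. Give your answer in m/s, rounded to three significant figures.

ω = 2π·53/60 = 5.55 rad/s
For an in-line slider-crank, x = r cosθ + √(L² − r² sin²θ), so v = −rω sinθ·[1 + r cosθ/√(L² − r² sin²θ)].
With r = 0.0749 m, L = 0.3677 m, θ = 123.1°: √(L² − r² sin²θ) = 0.36231 m.
v = −0.0749·5.55·0.83772·[1 + 0.0749·-0.54610/0.36231] = -0.30893 m/s.
|v| = 0.30893 m/s.

0.309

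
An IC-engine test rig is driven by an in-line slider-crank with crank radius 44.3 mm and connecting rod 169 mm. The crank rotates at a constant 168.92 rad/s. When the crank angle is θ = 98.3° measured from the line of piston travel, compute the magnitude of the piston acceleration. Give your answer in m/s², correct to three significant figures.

ω = 168.9 rad/s
x(θ) = r cosθ + √(L² − r² sin²θ); with ω constant, a = ω²·d²x/dθ².
d²x/dθ² = −r cosθ − r²(cos2θ)/√u − r⁴ sin²2θ/(4u^{3/2}),  u = L² − r² sin²θ = 0.0266394 m².
Substituting r = 0.0443 m, L = 0.169 m, θ = 98.3°: d²x/dθ² = +0.0179 m.
a = ω²·d²x/dθ² = (168.9)²·(+0.0179) = +510.75 m/s²;  |a| = 510.75 m/s².

511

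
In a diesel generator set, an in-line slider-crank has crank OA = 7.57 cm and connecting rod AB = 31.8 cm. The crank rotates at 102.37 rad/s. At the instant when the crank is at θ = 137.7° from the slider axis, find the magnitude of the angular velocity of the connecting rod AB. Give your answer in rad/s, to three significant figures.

18.3

ω = 102.4 rad/s
The rod makes angle φ with the slider axis where L sinφ = r sinθ; differentiating, L cosφ·φ̇ = r ω cosθ.
L cosφ = √(L² − r² sin²θ) = 0.31389 m.
|ω_rod| = r ω |cosθ| / √(L² − r² sin²θ) = 0.0757·102.4·0.73963/0.31389 = 18.26 rad/s.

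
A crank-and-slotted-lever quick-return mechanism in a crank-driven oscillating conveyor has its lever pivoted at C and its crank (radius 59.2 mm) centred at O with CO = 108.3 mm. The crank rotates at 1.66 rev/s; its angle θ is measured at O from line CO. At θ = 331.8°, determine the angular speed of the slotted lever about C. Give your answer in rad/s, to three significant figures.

ω = 10.43 rad/s (from 1.66 rev/s).
Crank pin A relative to C: A = (d + r cosθ, r sinθ); lever angle φ = atan2(r sinθ, d + r cosθ).
Differentiating tanφ: φ̇ = rω(d cosθ + r)/(d² + r² + 2dr cosθ).
d² + r² + 2dr cosθ = |CA|² = 0.0265342 m²;  d cosθ + r = +0.15465 m.
|ω_lever| = |0.0592·10.43·+0.15465| / 0.0265342 = 3.5986 rad/s.

3.60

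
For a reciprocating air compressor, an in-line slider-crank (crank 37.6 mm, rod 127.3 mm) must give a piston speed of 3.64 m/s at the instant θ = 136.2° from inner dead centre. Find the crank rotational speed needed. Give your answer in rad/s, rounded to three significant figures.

179

For an in-line slider-crank, |v_piston| = rω|sinθ|·[1 + r cosθ/√(L² − r² sin²θ)].
With r = 0.0376 m, L = 0.1273 m, θ = 136.2°: the bracketed kinematic factor |dx/dθ| = 0.020357 m.
ω = v/|dx/dθ| = 3.64/0.020357 = 178.81 rad/s.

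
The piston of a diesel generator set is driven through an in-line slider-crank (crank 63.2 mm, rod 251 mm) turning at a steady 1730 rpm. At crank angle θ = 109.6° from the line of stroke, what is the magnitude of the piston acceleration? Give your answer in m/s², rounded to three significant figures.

ω = 2π·1730/60 = 181.2 rad/s
x(θ) = r cosθ + √(L² − r² sin²θ); with ω constant, a = ω²·d²x/dθ².
d²x/dθ² = −r cosθ − r²(cos2θ)/√u − r⁴ sin²2θ/(4u^{3/2}),  u = L² − r² sin²θ = 0.0594562 m².
Substituting r = 0.0632 m, L = 0.251 m, θ = 109.6°: d²x/dθ² = +0.033785 m.
a = ω²·d²x/dθ² = (181.2)²·(+0.033785) = +1108.8 m/s²;  |a| = 1108.8 m/s².

1110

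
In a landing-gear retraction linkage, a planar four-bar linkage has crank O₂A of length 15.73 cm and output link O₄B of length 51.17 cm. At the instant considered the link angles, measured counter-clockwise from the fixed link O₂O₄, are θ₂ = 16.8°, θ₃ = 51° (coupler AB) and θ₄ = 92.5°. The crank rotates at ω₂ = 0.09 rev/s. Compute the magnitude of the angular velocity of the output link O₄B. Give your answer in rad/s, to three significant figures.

0.147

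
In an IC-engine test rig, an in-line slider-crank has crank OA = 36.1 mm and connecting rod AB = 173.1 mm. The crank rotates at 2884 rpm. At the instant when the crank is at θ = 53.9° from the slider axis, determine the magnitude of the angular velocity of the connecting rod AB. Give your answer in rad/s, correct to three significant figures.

37.6

ω = 302 rad/s (converted from 2884 rpm).
The rod makes angle φ with the slider axis where L sinφ = r sinθ; differentiating, L cosφ·φ̇ = r ω cosθ.
L cosφ = √(L² − r² sin²θ) = 0.17062 m.
|ω_rod| = r ω |cosθ| / √(L² − r² sin²θ) = 0.0361·302·0.58920/0.17062 = 37.649 rad/s.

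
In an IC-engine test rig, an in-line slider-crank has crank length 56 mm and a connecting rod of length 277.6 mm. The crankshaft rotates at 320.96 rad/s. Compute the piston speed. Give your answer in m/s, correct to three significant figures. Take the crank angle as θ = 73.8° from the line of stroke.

18.3

ω = 321 rad/s
For an in-line slider-crank, x = r cosθ + √(L² − r² sin²θ), so v = −rω sinθ·[1 + r cosθ/√(L² − r² sin²θ)].
With r = 0.056 m, L = 0.2776 m, θ = 73.8°: √(L² − r² sin²θ) = 0.27234 m.
v = −0.056·321·0.96029·[1 + 0.056·0.27899/0.27234] = -18.25 m/s.
|v| = 18.25 m/s.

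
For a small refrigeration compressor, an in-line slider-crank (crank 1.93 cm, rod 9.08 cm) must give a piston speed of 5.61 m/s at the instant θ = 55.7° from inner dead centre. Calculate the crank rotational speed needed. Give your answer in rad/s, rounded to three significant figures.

314

For an in-line slider-crank, |v_piston| = rω|sinθ|·[1 + r cosθ/√(L² − r² sin²θ)].
With r = 0.0193 m, L = 0.0908 m, θ = 55.7°: the bracketed kinematic factor |dx/dθ| = 0.017884 m.
ω = v/|dx/dθ| = 5.61/0.017884 = 313.7 rad/s.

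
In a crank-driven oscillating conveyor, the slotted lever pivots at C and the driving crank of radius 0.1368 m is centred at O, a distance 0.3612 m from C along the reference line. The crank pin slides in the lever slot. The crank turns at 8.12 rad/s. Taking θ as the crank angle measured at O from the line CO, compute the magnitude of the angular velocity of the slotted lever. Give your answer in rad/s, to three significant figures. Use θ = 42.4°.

2.02

ω = 8.12 rad/s
Crank pin A relative to C: A = (d + r cosθ, r sinθ); lever angle φ = atan2(r sinθ, d + r cosθ).
Differentiating tanφ: φ̇ = rω(d cosθ + r)/(d² + r² + 2dr cosθ).
d² + r² + 2dr cosθ = |CA|² = 0.222157 m²;  d cosθ + r = +0.40353 m.
|ω_lever| = |0.1368·8.12·+0.40353| / 0.222157 = 2.0177 rad/s.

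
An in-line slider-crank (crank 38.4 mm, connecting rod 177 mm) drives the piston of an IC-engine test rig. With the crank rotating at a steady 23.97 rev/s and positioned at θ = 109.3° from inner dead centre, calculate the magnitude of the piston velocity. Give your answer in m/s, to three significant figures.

ω = 2π·24 = 150.6 rad/s
For an in-line slider-crank, x = r cosθ + √(L² − r² sin²θ), so v = −rω sinθ·[1 + r cosθ/√(L² − r² sin²θ)].
With r = 0.0384 m, L = 0.177 m, θ = 109.3°: √(L² − r² sin²θ) = 0.17325 m.
v = −0.0384·150.6·0.94380·[1 + 0.0384·-0.33051/0.17325] = -5.0585 m/s.
|v| = 5.0585 m/s.

5.06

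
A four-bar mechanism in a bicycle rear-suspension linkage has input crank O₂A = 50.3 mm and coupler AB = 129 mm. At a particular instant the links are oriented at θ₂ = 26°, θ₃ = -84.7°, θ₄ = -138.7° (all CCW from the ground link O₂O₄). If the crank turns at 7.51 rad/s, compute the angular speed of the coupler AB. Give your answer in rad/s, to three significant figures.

ω₂ = 7.51 rad/s
Differentiating the loop-closure r₂e^{iθ₂}+r₃e^{iθ₃}=r₁+r₄e^{iθ₄} gives r₂ω₂e^{iθ₂}+r₃ω₃e^{iθ₃}=r₄ω₄e^{iθ₄}.
Eliminating the other unknown: ω₃ = r₂ω₂ sin(θ₄−θ₂) / [r₃ sin(θ₃−θ₄)].
Numerator sine = -0.26387; denominator sine = +0.80902.
Result = 0.0503·7.51·(-0.26387) / (0.129·(+0.80902)) = -0.95511 rad/s; magnitude 0.95511 rad/s.

0.955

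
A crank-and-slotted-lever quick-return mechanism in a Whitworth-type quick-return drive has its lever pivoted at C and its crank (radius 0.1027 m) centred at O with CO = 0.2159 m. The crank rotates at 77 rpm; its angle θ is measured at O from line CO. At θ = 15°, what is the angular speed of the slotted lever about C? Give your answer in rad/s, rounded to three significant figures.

ω = 8.063 rad/s (from 77 rpm).
Crank pin A relative to C: A = (d + r cosθ, r sinθ); lever angle φ = atan2(r sinθ, d + r cosθ).
Differentiating tanφ: φ̇ = rω(d cosθ + r)/(d² + r² + 2dr cosθ).
d² + r² + 2dr cosθ = |CA|² = 0.0999949 m²;  d cosθ + r = +0.31124 m.
|ω_lever| = |0.1027·8.063·+0.31124| / 0.0999949 = 2.5776 rad/s.

2.58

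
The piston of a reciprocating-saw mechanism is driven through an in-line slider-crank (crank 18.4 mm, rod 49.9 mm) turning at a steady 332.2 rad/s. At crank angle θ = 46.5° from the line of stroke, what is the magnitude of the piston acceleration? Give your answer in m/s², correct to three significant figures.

1390

ω = 332.2 rad/s
x(θ) = r cosθ + √(L² − r² sin²θ); with ω constant, a = ω²·d²x/dθ².
d²x/dθ² = −r cosθ − r²(cos2θ)/√u − r⁴ sin²2θ/(4u^{3/2}),  u = L² − r² sin²θ = 0.00231187 m².
Substituting r = 0.0184 m, L = 0.0499 m, θ = 46.5°: d²x/dθ² = -0.012554 m.
a = ω²·d²x/dθ² = (332.2)²·(-0.012554) = -1385.5 m/s²;  |a| = 1385.5 m/s².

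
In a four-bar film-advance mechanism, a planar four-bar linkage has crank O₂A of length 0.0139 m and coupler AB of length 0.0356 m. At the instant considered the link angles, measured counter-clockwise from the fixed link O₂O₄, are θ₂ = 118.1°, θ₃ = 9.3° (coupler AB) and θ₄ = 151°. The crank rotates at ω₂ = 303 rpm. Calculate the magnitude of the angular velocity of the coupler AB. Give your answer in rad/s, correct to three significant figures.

ω₂ = 31.73 rad/s (from 303 rpm).
Differentiating the loop-closure r₂e^{iθ₂}+r₃e^{iθ₃}=r₁+r₄e^{iθ₄} gives r₂ω₂e^{iθ₂}+r₃ω₃e^{iθ₃}=r₄ω₄e^{iθ₄}.
Eliminating the other unknown: ω₃ = r₂ω₂ sin(θ₄−θ₂) / [r₃ sin(θ₃−θ₄)].
Numerator sine = +0.54317; denominator sine = -0.61978.
Result = 0.0139·31.73·(+0.54317) / (0.0356·(-0.61978)) = -10.858 rad/s; magnitude 10.858 rad/s.

10.9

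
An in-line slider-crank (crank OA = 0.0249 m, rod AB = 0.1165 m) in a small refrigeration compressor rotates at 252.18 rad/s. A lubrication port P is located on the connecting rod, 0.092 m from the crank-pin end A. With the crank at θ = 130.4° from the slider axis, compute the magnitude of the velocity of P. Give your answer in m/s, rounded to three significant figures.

4.34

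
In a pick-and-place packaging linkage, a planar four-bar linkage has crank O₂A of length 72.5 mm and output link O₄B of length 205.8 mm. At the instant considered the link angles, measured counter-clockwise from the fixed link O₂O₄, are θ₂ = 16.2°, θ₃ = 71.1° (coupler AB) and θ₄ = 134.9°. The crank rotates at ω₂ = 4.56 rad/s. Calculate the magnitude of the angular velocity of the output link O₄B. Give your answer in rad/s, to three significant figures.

1.46

ω₂ = 4.56 rad/s
Differentiating the loop-closure r₂e^{iθ₂}+r₃e^{iθ₃}=r₁+r₄e^{iθ₄} gives r₂ω₂e^{iθ₂}+r₃ω₃e^{iθ₃}=r₄ω₄e^{iθ₄}.
Eliminating the other unknown: ω₄ = r₂ω₂ sin(θ₂−θ₃) / [r₄ sin(θ₄−θ₃)].
Numerator sine = -0.81815; denominator sine = +0.89726.
Result = 0.0725·4.56·(-0.81815) / (0.2058·(+0.89726)) = -1.4648 rad/s; magnitude 1.4648 rad/s.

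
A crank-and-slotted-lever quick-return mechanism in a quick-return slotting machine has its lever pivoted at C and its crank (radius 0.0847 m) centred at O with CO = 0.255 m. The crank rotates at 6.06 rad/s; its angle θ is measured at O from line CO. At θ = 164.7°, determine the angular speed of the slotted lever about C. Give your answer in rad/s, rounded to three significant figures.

2.71

ω = 6.06 rad/s
Crank pin A relative to C: A = (d + r cosθ, r sinθ); lever angle φ = atan2(r sinθ, d + r cosθ).
Differentiating tanφ: φ̇ = rω(d cosθ + r)/(d² + r² + 2dr cosθ).
d² + r² + 2dr cosθ = |CA|² = 0.0305331 m²;  d cosθ + r = -0.16126 m.
|ω_lever| = |0.0847·6.06·-0.16126| / 0.0305331 = 2.7109 rad/s.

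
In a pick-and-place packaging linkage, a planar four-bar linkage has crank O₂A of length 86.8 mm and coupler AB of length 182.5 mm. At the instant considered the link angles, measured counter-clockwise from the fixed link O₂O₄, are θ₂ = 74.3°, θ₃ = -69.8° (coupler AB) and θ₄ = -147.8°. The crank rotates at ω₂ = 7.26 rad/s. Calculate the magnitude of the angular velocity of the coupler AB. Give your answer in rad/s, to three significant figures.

2.37

ω₂ = 7.26 rad/s
Differentiating the loop-closure r₂e^{iθ₂}+r₃e^{iθ₃}=r₁+r₄e^{iθ₄} gives r₂ω₂e^{iθ₂}+r₃ω₃e^{iθ₃}=r₄ω₄e^{iθ₄}.
Eliminating the other unknown: ω₃ = r₂ω₂ sin(θ₄−θ₂) / [r₃ sin(θ₃−θ₄)].
Numerator sine = +0.67043; denominator sine = +0.97815.
Result = 0.0868·7.26·(+0.67043) / (0.1825·(+0.97815)) = +2.3667 rad/s; magnitude 2.3667 rad/s.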